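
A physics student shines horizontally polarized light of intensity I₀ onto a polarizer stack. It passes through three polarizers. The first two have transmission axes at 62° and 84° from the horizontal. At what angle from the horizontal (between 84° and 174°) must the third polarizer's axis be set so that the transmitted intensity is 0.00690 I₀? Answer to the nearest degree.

I₁ = I₀ cos²(62° − 0°) = I₀ cos²(62°) = 0.2204 I₀.
I₂ = I₁ cos²(84° − 62°) = 0.2204 I₀ · cos²(22°) = 0.1895 I₀.
Need I₃/I₀ = 0.0069, so cos²(θ − 84°) = 0.0069 / 0.1895 = 0.03642.
θ − 84° = arccos(√0.03642) = 79.0°, giving θ ≈ 84 + 79.0 = 163.0°.

θ ≈ 163°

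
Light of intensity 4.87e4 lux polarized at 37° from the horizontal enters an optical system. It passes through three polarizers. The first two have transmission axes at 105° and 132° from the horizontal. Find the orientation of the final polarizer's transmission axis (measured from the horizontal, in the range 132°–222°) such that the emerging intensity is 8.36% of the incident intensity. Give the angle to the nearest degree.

θ ≈ 162°

I₁ = I₀ cos²(105° − 37°) = I₀ cos²(68°) = 0.1403 I₀.
I₂ = I₁ cos²(132° − 105°) = 0.1403 I₀ · cos²(27°) = 0.1114 I₀.
Need I₃/I₀ = 0.0836, so cos²(θ − 132°) = 0.0836 / 0.1114 = 0.7504.
θ − 132° = arccos(√0.7504) = 30.0°, giving θ ≈ 132 + 30.0 = 162.0°.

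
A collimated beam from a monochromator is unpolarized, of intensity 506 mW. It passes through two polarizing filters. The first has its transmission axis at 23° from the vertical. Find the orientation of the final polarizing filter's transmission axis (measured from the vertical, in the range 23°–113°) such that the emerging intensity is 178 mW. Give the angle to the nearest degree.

Unpolarized light through the first polarizer → I₁ = ½ I₀, now polarized at 23°.
Target fraction: 178 / 506 mW = 0.3518 of I₀.
Need I₂/I₀ = 0.3518, so cos²(θ − 23°) = 0.3518 / 0.5 = 0.7036.
θ − 23° = arccos(√0.7036) = 33.0°, giving θ ≈ 23 + 33.0 = 56.0°.

θ ≈ 56°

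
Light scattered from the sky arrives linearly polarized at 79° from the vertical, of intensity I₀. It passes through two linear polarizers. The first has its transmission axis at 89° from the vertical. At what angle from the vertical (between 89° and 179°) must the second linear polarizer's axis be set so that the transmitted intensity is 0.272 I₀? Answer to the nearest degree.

I₁ = I₀ cos²(89° − 79°) = I₀ cos²(10°) = 0.9698 I₀.
Need I₂/I₀ = 0.272, so cos²(θ − 89°) = 0.272 / 0.9698 = 0.2805.
θ − 89° = arccos(√0.2805) = 58.0°, giving θ ≈ 89 + 58.0 = 147.0°.

θ ≈ 147°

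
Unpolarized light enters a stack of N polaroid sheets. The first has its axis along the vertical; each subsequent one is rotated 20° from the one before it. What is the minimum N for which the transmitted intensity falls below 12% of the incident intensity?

First polarizer halves the unpolarized light: factor 1/2.
Each further stage multiplies by cos²(20°) = 0.883.
After N polarizers: T = 0.5·0.883^(N−1). Require T < 0.12 ⇒ N−1 > ln(0.12/0.5)/ln(0.883) = 11.47, so N−1 ≥ 12 and N = 13.
Check: N=13 gives T = 0.1124 < 0.12; N=12 gives T = 0.1273.

N = 13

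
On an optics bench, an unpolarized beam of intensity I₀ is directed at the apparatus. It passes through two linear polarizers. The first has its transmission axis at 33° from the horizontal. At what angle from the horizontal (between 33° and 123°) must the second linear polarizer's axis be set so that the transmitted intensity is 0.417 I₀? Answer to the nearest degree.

θ ≈ 57°

Unpolarized light through the first polarizer → I₁ = ½ I₀, now polarized at 33°.
Need I₂/I₀ = 0.417, so cos²(θ − 33°) = 0.417 / 0.5 = 0.834.
θ − 33° = arccos(√0.834) = 24.0°, giving θ ≈ 33 + 24.0 = 57.0°.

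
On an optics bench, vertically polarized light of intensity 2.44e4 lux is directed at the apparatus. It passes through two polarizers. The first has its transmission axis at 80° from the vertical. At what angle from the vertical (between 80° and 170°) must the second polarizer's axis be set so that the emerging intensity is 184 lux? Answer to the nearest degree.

By Malus's law, I₁ = I₀ cos²(80° − 0°) = I₀ cos²(80°) = 0.03015 I₀.
Target fraction: 184 / 2.44e4 lux = 0.007541 of I₀.
Need I₂/I₀ = 0.007541, so cos²(θ − 80°) = 0.007541 / 0.03015 = 0.2501.
θ − 80° = arccos(√0.2501) = 60.0°, giving θ ≈ 80 + 60.0 = 140.0°.

θ ≈ 140°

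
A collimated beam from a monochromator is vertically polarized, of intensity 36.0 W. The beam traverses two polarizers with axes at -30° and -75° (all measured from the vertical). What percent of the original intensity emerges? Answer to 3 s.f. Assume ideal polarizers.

I₁ = 36.0 W · cos²(30°) = 27 W.
I₂ = I₁ · cos²(45°) = 27 · 0.5 = 13.5 W.
That is 37.5% of the incident intensity.

≈ 37.5%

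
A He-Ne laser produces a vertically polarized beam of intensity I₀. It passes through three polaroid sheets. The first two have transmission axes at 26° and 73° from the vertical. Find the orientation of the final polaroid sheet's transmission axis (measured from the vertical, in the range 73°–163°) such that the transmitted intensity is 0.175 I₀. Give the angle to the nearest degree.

θ ≈ 120°

I₁ = I₀ cos²(26° − 0°) = I₀ cos²(26°) = 0.8078 I₀.
I₂ = I₁ cos²(73° − 26°) = 0.8078 I₀ · cos²(47°) = 0.3757 I₀.
Need I₃/I₀ = 0.175, so cos²(θ − 73°) = 0.175 / 0.3757 = 0.4657.
θ − 73° = arccos(√0.4657) = 47.0°, giving θ ≈ 73 + 47.0 = 120.0°.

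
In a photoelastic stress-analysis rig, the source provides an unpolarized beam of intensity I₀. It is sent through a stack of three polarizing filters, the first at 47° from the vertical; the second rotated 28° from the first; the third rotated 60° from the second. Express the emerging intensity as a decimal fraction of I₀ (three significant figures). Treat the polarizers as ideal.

≈ 0.0974 I₀

Unpolarized light through the first polarizer → I₁ = ½ I₀, now polarized at 47°.
I₂ = I₁ cos²(28°) = 0.5 · 0.7796 I₀ = 0.3898 I₀.
I₃ = I₂ cos²(60°) = 0.3898 · 0.25 I₀ = 0.09745 I₀.
Transmitted fraction = 0.09745.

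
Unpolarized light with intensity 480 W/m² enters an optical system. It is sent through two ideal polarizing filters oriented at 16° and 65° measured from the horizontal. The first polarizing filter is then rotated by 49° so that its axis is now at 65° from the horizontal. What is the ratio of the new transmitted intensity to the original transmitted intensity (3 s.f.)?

Before rotation:
Unpolarized light through the first polarizer → I₁ = ½ I₀, now polarized at 16°.
I₂ = I₁ cos²(65° − 16°) = 0.5 I₀ · cos²(49°) = 0.2152 I₀.
After rotation:
Unpolarized light through the first polarizer → I₁ = ½ I₀, now polarized at 65°.
I₂ = I₁ cos²(65° − 65°) = 0.5 I₀ · cos²(0°) = 0.5 I₀.
Ratio = 0.5 / 0.2152 = 2.323.

I_new/I_old ≈ 2.32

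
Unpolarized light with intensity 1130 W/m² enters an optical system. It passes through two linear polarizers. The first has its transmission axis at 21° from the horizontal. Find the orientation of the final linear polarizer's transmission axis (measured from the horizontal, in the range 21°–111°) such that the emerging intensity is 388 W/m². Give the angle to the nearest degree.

Unpolarized light through the first polarizer → I₁ = ½ I₀, now polarized at 21°.
Target fraction: 388 / 1130 W/m² = 0.3434 of I₀.
Need I₂/I₀ = 0.3434, so cos²(θ − 21°) = 0.3434 / 0.5 = 0.6867.
θ − 21° = arccos(√0.6867) = 34.0°, giving θ ≈ 21 + 34.0 = 55.0°.

θ ≈ 55°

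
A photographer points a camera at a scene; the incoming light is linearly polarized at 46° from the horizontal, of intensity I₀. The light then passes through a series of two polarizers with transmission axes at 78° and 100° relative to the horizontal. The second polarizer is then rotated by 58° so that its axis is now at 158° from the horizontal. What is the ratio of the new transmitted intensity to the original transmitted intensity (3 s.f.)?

I_new/I_old ≈ 0.0351

Before rotation:
I₁ = I₀ cos²(78° − 46°) = I₀ cos²(32°) = 0.7192 I₀.
I₂ = I₁ cos²(100° − 78°) = 0.7192 I₀ · cos²(22°) = 0.6183 I₀.
After rotation:
I₁ = I₀ cos²(78° − 46°) = I₀ cos²(32°) = 0.7192 I₀.
I₂ = I₁ cos²(158° − 78°) = 0.7192 I₀ · cos²(80°) = 0.02169 I₀.
Ratio = 0.02169 / 0.6183 = 0.03508.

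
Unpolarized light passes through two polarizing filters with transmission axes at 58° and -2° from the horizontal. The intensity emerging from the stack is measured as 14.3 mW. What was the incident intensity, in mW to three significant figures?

I₀ ≈ 114 mW

Unpolarized light through the first polarizer → I₁ = ½ I₀, now polarized at 58°.
I₂ = I₁ cos²(-2° − 58°) = 0.5 I₀ · cos²(60°) = 0.125 I₀.
So 14.3 mW = 0.125 I₀, giving I₀ = 14.3/0.125 = 114.4 mW.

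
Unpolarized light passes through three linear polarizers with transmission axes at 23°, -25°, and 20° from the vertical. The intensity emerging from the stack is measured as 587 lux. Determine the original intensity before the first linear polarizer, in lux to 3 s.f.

I₀ ≈ 5240 lux

Unpolarized light through the first polarizer → I₁ = ½ I₀, now polarized at 23°.
I₂ = I₁ cos²(-25° − 23°) = 0.5 I₀ · cos²(48°) = 0.2239 I₀.
I₃ = I₂ cos²(20° + 25°) = 0.2239 I₀ · cos²(45°) = 0.1119 I₀.
So 587 lux = 0.1119 I₀, giving I₀ = 587/0.1119 = 5244 lux.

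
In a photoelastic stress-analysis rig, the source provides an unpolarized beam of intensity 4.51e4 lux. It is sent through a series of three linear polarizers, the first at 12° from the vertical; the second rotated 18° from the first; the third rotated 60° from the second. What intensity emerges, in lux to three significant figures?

Unpolarized light through the first polarizer → I₁ = 4.51e4 lux/2 = 2.255e+04 lux, polarized at 12°.
I₂ = I₁ · cos²(18°) = 2.255e+04 · 0.9045 = 2.04e+04 lux.
I₃ = I₂ · cos²(60°) = 2.04e+04 · 0.25 = 5099 lux.

I ≈ 5100 lux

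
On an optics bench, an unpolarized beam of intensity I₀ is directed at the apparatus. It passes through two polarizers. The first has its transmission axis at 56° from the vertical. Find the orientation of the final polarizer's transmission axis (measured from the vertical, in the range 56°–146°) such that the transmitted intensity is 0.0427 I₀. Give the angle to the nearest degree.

Unpolarized light through the first polarizer → I₁ = ½ I₀, now polarized at 56°.
Need I₂/I₀ = 0.0427, so cos²(θ − 56°) = 0.0427 / 0.5 = 0.0854.
θ − 56° = arccos(√0.0854) = 73.0°, giving θ ≈ 56 + 73.0 = 129.0°.

θ ≈ 129°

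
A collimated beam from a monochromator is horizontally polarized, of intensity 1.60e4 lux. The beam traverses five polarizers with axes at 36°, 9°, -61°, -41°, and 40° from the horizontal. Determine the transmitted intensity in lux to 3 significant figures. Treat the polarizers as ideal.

I ≈ 21.0 lux

By Malus's law, I₁ = 1.60e4 lux · cos²(36°) = 1.047e+04 lux.
I₂ = I₁ · cos²(27°) = 1.047e+04 · 0.7939 = 8314 lux.
I₃ = I₂ · cos²(70°) = 8314 · 0.117 = 972.5 lux.
I₄ = I₃ · cos²(20°) = 972.5 · 0.883 = 858.8 lux.
I₅ = I₄ · cos²(81°) = 858.8 · 0.02447 = 21.02 lux.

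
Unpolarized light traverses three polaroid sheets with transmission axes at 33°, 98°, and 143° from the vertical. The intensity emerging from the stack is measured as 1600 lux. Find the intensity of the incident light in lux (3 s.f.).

Unpolarized light through the first polarizer → I₁ = ½ I₀, now polarized at 33°.
I₂ = I₁ cos²(98° − 33°) = 0.5 I₀ · cos²(65°) = 0.0893 I₀.
I₃ = I₂ cos²(143° − 98°) = 0.0893 I₀ · cos²(45°) = 0.04465 I₀.
So 1600 lux = 0.04465 I₀, giving I₀ = 1600/0.04465 = 3.583e+04 lux.

I₀ ≈ 3.58e4 lux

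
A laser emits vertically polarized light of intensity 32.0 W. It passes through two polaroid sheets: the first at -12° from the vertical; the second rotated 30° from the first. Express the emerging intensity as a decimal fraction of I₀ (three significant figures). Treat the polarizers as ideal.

I/I₀ ≈ 0.718

By Malus's law, I₁ = 32.0 W · cos²(12°) = 30.62 W.
I₂ = I₁ · cos²(30°) = 30.62 · 0.75 = 22.96 W.
Transmitted fraction = 0.7176.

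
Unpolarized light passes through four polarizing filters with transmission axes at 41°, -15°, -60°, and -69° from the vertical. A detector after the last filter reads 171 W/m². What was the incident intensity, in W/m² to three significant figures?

Unpolarized light through the first polarizer → I₁ = ½ I₀, now polarized at 41°.
I₂ = I₁ cos²(-15° − 41°) = 0.5 I₀ · cos²(56°) = 0.1563 I₀.
I₃ = I₂ cos²(-60° + 15°) = 0.1563 I₀ · cos²(45°) = 0.07817 I₀.
I₄ = I₃ cos²(-69° + 60°) = 0.07817 I₀ · cos²(9°) = 0.07626 I₀.
So 171 W/m² = 0.07626 I₀, giving I₀ = 171/0.07626 = 2242 W/m².

I₀ ≈ 2240 W/m²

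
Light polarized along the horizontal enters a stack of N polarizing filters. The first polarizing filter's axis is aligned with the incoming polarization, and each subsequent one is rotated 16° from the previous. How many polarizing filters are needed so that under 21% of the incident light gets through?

N = 21

First polarizer is aligned with the polarization: full transmission.
Each further stage multiplies by cos²(16°) = 0.924.
After N polarizers: T = 0.924^(N−1). Require T < 0.21 ⇒ N−1 > ln(0.21)/ln(0.924) = 19.75, so N−1 ≥ 20 and N = 21.
Check: N=21 gives T = 0.2059 < 0.21; N=20 gives T = 0.2228.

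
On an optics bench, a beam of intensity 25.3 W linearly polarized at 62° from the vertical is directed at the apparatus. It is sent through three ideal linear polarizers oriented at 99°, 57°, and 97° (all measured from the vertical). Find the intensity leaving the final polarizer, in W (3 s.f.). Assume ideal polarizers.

I ≈ 5.23 W

By Malus's law, I₁ = 25.3 W · cos²(37°) = 16.14 W.
I₂ = I₁ · cos²(42°) = 16.14 · 0.5523 = 8.912 W.
I₃ = I₂ · cos²(40°) = 8.912 · 0.5868 = 5.23 W.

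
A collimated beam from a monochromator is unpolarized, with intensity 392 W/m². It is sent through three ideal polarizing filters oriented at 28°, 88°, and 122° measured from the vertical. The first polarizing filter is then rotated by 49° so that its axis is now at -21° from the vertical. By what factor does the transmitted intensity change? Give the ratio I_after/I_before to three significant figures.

Before rotation:
Unpolarized light through the first polarizer → I₁ = ½ I₀, now polarized at 28°.
I₂ = I₁ cos²(88° − 28°) = 0.5 I₀ · cos²(60°) = 0.125 I₀.
I₃ = I₂ cos²(122° − 88°) = 0.125 I₀ · cos²(34°) = 0.08591 I₀.
After rotation:
Unpolarized light through the first polarizer → I₁ = ½ I₀, now polarized at -21°.
Angle between axes 1 and 2: 71°. I₂ = 0.5 I₀ · cos²(71°) = 0.053 I₀.
I₃ = I₂ cos²(122° − 88°) = 0.053 I₀ · cos²(34°) = 0.03643 I₀.
Ratio = 0.03643 / 0.08591 = 0.424.

I_new/I_old ≈ 0.424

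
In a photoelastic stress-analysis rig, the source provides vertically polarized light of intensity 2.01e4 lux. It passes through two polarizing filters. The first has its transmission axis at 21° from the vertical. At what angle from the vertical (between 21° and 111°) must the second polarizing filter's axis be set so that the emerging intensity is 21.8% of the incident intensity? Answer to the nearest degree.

I₁ = I₀ cos²(21° − 0°) = I₀ cos²(21°) = 0.8716 I₀.
Need I₂/I₀ = 0.218, so cos²(θ − 21°) = 0.218 / 0.8716 = 0.2501.
θ − 21° = arccos(√0.2501) = 60.0°, giving θ ≈ 21 + 60.0 = 81.0°.

θ ≈ 81°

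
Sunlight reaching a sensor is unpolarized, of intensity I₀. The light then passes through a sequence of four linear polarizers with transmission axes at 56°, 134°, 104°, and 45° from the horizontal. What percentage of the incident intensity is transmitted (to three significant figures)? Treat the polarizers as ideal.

≈ 0.430%

Unpolarized light through the first polarizer → I₁ = ½ I₀, now polarized at 56°.
I₂ = I₁ cos²(134° − 56°) = 0.5 I₀ · cos²(78°) = 0.02161 I₀.
I₃ = I₂ cos²(104° − 134°) = 0.02161 I₀ · cos²(30°) = 0.01621 I₀.
I₄ = I₃ cos²(45° − 104°) = 0.01621 I₀ · cos²(59°) = 0.0043 I₀.
That is 0.43% of the incident intensity.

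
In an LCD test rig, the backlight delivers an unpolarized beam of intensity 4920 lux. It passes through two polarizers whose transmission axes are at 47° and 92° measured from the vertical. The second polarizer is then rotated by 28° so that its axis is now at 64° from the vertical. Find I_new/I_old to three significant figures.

I_new/I_old ≈ 1.83

Before rotation:
Unpolarized light through the first polarizer → I₁ = ½ I₀, now polarized at 47°.
I₂ = I₁ cos²(92° − 47°) = 0.5 I₀ · cos²(45°) = 0.25 I₀.
After rotation:
Unpolarized light through the first polarizer → I₁ = ½ I₀, now polarized at 47°.
I₂ = I₁ cos²(64° − 47°) = 0.5 I₀ · cos²(17°) = 0.4573 I₀.
Ratio = 0.4573 / 0.25 = 1.829.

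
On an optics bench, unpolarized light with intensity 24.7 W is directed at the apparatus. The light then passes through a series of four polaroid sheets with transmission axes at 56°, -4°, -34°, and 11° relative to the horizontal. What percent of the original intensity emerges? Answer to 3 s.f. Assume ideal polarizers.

Unpolarized light through the first polarizer → I₁ = 24.7 W/2 = 12.35 W, polarized at 56°.
I₂ = I₁ · cos²(60°) = 12.35 · 0.25 = 3.088 W.
I₃ = I₂ · cos²(30°) = 3.088 · 0.75 = 2.316 W.
I₄ = I₃ · cos²(45°) = 2.316 · 0.5 = 1.158 W.
That is 4.688% of the incident intensity.

≈ 4.69%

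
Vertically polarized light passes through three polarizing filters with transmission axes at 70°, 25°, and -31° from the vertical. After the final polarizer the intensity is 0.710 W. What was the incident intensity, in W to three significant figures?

I₁ = I₀ cos²(70° − 0°) = I₀ cos²(70°) = 0.117 I₀.
I₂ = I₁ cos²(25° − 70°) = 0.117 I₀ · cos²(45°) = 0.05849 I₀.
I₃ = I₂ cos²(-31° − 25°) = 0.05849 I₀ · cos²(56°) = 0.01829 I₀.
So 0.710 W = 0.01829 I₀, giving I₀ = 0.710/0.01829 = 38.82 W.

I₀ ≈ 38.8 W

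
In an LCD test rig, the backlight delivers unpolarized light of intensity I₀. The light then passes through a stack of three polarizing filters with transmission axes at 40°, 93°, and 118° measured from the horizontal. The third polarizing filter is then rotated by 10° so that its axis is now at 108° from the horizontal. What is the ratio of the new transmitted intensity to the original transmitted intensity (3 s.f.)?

Before rotation:
Unpolarized light through the first polarizer → I₁ = ½ I₀, now polarized at 40°.
I₂ = I₁ cos²(93° − 40°) = 0.5 I₀ · cos²(53°) = 0.1811 I₀.
I₃ = I₂ cos²(118° − 93°) = 0.1811 I₀ · cos²(25°) = 0.1487 I₀.
After rotation:
Unpolarized light through the first polarizer → I₁ = ½ I₀, now polarized at 40°.
I₂ = I₁ cos²(93° − 40°) = 0.5 I₀ · cos²(53°) = 0.1811 I₀.
I₃ = I₂ cos²(108° − 93°) = 0.1811 I₀ · cos²(15°) = 0.169 I₀.
Ratio = 0.169 / 0.1487 = 1.136.

I_new/I_old ≈ 1.14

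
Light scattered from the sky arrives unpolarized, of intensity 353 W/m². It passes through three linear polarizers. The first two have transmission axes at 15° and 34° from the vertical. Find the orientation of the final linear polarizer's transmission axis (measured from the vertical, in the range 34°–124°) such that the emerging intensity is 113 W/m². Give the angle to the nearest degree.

Unpolarized light through the first polarizer → I₁ = ½ I₀, now polarized at 15°.
I₂ = I₁ cos²(34° − 15°) = 0.5 I₀ · cos²(19°) = 0.447 I₀.
Target fraction: 113 / 353 W/m² = 0.3201 of I₀.
Need I₃/I₀ = 0.3201, so cos²(θ − 34°) = 0.3201 / 0.447 = 0.7161.
θ − 34° = arccos(√0.7161) = 32.2°, giving θ ≈ 34 + 32.2 = 66.2°.

θ ≈ 66°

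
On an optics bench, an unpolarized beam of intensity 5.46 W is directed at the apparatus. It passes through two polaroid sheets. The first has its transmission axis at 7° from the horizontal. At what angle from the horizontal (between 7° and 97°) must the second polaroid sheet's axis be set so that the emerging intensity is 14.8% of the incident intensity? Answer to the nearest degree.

θ ≈ 64°

Unpolarized light through the first polarizer → I₁ = ½ I₀, now polarized at 7°.
Need I₂/I₀ = 0.148, so cos²(θ − 7°) = 0.148 / 0.5 = 0.296.
θ − 7° = arccos(√0.296) = 57.0°, giving θ ≈ 7 + 57.0 = 64.0°.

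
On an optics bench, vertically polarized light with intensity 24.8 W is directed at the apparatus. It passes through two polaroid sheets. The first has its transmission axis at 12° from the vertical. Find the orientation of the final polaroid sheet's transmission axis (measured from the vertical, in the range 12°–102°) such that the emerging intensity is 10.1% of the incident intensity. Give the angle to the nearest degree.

θ ≈ 83°

By Malus's law, I₁ = I₀ cos²(12° − 0°) = I₀ cos²(12°) = 0.9568 I₀.
Need I₂/I₀ = 0.101, so cos²(θ − 12°) = 0.101 / 0.9568 = 0.1056.
θ − 12° = arccos(√0.1056) = 71.0°, giving θ ≈ 12 + 71.0 = 83.0°.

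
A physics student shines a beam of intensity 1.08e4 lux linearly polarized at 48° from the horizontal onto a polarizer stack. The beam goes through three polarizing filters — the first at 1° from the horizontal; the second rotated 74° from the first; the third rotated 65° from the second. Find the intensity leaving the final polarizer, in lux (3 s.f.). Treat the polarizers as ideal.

I ≈ 68.2 lux

I₁ = 1.08e4 lux · cos²(47°) = 5023 lux.
I₂ = I₁ · cos²(74°) = 5023 · 0.07598 = 381.7 lux.
I₃ = I₂ · cos²(65°) = 381.7 · 0.1786 = 68.17 lux.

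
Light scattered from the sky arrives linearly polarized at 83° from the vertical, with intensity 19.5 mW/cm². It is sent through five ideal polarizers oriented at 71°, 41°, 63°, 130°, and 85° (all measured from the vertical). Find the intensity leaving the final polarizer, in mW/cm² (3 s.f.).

I₁ = 19.5 mW/cm² · cos²(12°) = 18.66 mW/cm².
I₂ = I₁ · cos²(30°) = 18.66 · 0.75 = 13.99 mW/cm².
I₃ = I₂ · cos²(22°) = 13.99 · 0.8597 = 12.03 mW/cm².
I₄ = I₃ · cos²(67°) = 12.03 · 0.1527 = 1.837 mW/cm².
I₅ = I₄ · cos²(45°) = 1.837 · 0.5 = 0.9183 mW/cm².

I ≈ 0.918 mW/cm²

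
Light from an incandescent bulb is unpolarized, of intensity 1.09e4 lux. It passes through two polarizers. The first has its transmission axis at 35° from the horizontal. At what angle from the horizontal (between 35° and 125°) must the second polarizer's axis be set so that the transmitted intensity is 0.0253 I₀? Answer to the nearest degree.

Unpolarized light through the first polarizer → I₁ = ½ I₀, now polarized at 35°.
Need I₂/I₀ = 0.0253, so cos²(θ − 35°) = 0.0253 / 0.5 = 0.0506.
θ − 35° = arccos(√0.0506) = 77.0°, giving θ ≈ 35 + 77.0 = 112.0°.

θ ≈ 112°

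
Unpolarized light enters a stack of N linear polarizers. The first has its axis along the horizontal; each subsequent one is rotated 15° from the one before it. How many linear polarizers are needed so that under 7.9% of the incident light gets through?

First polarizer halves the unpolarized light: factor 1/2.
Each further stage multiplies by cos²(15°) = 0.933.
After N polarizers: T = 0.5·0.933^(N−1). Require T < 0.079 ⇒ N−1 > ln(0.079/0.5)/ln(0.933) = 26.61, so N−1 ≥ 27 and N = 28.
Check: N=28 gives T = 0.0769 < 0.079; N=27 gives T = 0.08242.

N = 28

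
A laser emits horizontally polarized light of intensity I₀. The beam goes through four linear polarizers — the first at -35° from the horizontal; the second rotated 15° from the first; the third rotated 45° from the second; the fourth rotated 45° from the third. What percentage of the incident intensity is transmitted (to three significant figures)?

I₁ = I₀ cos²(-35° − 0°) = I₀ cos²(35°) = 0.671 I₀.
I₂ = I₁ cos²(15°) = 0.671 · 0.933 I₀ = 0.6261 I₀.
I₃ = I₂ cos²(45°) = 0.6261 · 0.5 I₀ = 0.313 I₀.
I₄ = I₃ cos²(45°) = 0.313 · 0.5 I₀ = 0.1565 I₀.
That is 15.65% of the incident intensity.

≈ 15.7%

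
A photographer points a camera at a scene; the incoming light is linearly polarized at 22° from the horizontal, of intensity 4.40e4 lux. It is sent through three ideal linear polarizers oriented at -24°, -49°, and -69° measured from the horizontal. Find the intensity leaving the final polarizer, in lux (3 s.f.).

I ≈ 1.54e4 lux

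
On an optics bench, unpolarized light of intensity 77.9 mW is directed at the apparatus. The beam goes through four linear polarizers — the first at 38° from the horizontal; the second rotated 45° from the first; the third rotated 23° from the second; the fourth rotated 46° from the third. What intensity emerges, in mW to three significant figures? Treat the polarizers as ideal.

I ≈ 7.96 mW

Unpolarized light through the first polarizer → I₁ = 77.9 mW/2 = 38.95 mW, polarized at 38°.
I₂ = I₁ · cos²(45°) = 38.95 · 0.5 = 19.48 mW.
I₃ = I₂ · cos²(23°) = 19.48 · 0.8473 = 16.5 mW.
I₄ = I₃ · cos²(46°) = 16.5 · 0.4826 = 7.963 mW.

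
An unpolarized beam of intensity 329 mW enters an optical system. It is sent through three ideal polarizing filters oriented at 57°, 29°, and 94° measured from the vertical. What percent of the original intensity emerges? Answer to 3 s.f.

≈ 6.96%

Unpolarized light through the first polarizer → I₁ = 329 mW/2 = 164.5 mW, polarized at 57°.
I₂ = I₁ · cos²(28°) = 164.5 · 0.7796 = 128.2 mW.
I₃ = I₂ · cos²(65°) = 128.2 · 0.1786 = 22.91 mW.
That is 6.962% of the incident intensity.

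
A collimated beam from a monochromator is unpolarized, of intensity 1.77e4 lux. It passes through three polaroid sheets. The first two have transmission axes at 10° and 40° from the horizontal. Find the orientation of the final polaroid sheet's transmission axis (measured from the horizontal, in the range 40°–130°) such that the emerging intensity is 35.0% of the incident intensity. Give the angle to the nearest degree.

θ ≈ 55°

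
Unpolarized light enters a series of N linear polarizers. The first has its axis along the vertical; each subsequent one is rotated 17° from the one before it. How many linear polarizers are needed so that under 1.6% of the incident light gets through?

N = 40

First polarizer halves the unpolarized light: factor 1/2.
Each further stage multiplies by cos²(17°) = 0.9145.
After N polarizers: T = 0.5·0.9145^(N−1). Require T < 0.016 ⇒ N−1 > ln(0.016/0.5)/ln(0.9145) = 38.52, so N−1 ≥ 39 and N = 40.
Check: N=40 gives T = 0.01533 < 0.016; N=39 gives T = 0.01676.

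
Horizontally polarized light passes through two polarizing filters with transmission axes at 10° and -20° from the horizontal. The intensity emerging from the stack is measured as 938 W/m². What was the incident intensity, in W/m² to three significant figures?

I₀ ≈ 1290 W/m²

I₁ = I₀ cos²(10° − 0°) = I₀ cos²(10°) = 0.9698 I₀.
I₂ = I₁ cos²(-20° − 10°) = 0.9698 I₀ · cos²(30°) = 0.7274 I₀.
So 938 W/m² = 0.7274 I₀, giving I₀ = 938/0.7274 = 1290 W/m².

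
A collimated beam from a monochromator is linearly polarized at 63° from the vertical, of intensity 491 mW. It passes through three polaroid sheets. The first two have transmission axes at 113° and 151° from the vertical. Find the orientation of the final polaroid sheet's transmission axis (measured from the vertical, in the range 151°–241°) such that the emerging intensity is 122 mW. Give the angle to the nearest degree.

θ ≈ 161°

I₁ = I₀ cos²(113° − 63°) = I₀ cos²(50°) = 0.4132 I₀.
I₂ = I₁ cos²(151° − 113°) = 0.4132 I₀ · cos²(38°) = 0.2566 I₀.
Target fraction: 122 / 491 mW = 0.2485 of I₀.
Need I₃/I₀ = 0.2485, so cos²(θ − 151°) = 0.2485 / 0.2566 = 0.9685.
θ − 151° = arccos(√0.9685) = 10.2°, giving θ ≈ 151 + 10.2 = 161.2°.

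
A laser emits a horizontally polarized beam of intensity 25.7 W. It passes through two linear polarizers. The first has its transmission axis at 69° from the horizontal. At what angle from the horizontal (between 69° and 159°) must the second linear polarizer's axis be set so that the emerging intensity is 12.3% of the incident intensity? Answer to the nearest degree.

θ ≈ 81°

By Malus's law, I₁ = I₀ cos²(69° − 0°) = I₀ cos²(69°) = 0.1284 I₀.
Need I₂/I₀ = 0.123, so cos²(θ − 69°) = 0.123 / 0.1284 = 0.9577.
θ − 69° = arccos(√0.9577) = 11.9°, giving θ ≈ 69 + 11.9 = 80.9°.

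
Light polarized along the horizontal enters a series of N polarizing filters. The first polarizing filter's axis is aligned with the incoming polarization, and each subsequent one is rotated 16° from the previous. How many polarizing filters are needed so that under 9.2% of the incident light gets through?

First polarizer is aligned with the polarization: full transmission.
Each further stage multiplies by cos²(16°) = 0.924.
After N polarizers: T = 0.924^(N−1). Require T < 0.092 ⇒ N−1 > ln(0.092)/ln(0.924) = 30.20, so N−1 ≥ 31 and N = 32.
Check: N=32 gives T = 0.08633 < 0.092; N=31 gives T = 0.09343.

N = 32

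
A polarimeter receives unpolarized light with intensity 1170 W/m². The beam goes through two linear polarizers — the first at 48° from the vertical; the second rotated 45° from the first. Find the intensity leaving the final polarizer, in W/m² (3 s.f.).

Unpolarized light through the first polarizer → I₁ = 1170 W/m²/2 = 585 W/m², polarized at 48°.
I₂ = I₁ · cos²(45°) = 585 · 0.5 = 292.5 W/m².

I ≈ 293 W/m²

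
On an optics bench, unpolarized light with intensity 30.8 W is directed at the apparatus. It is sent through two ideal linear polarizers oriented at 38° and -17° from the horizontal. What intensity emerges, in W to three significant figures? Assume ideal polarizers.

Unpolarized light through the first polarizer → I₁ = 30.8 W/2 = 15.4 W, polarized at 38°.
I₂ = I₁ · cos²(55°) = 15.4 · 0.329 = 5.066 W.

I ≈ 5.07 W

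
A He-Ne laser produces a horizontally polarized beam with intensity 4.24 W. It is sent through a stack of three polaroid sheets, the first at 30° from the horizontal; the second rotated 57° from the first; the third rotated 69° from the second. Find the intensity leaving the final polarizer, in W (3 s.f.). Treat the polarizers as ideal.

By Malus's law, I₁ = 4.24 W · cos²(30°) = 3.18 W.
I₂ = I₁ · cos²(57°) = 3.18 · 0.2966 = 0.9433 W.
I₃ = I₂ · cos²(69°) = 0.9433 · 0.1284 = 0.1211 W.

I ≈ 0.121 W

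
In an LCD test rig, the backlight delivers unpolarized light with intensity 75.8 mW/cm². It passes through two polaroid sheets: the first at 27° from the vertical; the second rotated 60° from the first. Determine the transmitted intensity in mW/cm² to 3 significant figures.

I ≈ 9.48 mW/cm²

Unpolarized light through the first polarizer → I₁ = 75.8 mW/cm²/2 = 37.9 mW/cm², polarized at 27°.
I₂ = I₁ · cos²(60°) = 37.9 · 0.25 = 9.475 mW/cm².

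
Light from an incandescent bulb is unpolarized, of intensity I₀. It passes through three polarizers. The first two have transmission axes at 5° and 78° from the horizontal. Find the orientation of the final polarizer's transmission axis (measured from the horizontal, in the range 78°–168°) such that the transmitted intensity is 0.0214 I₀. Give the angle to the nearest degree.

θ ≈ 123°

Unpolarized light through the first polarizer → I₁ = ½ I₀, now polarized at 5°.
I₂ = I₁ cos²(78° − 5°) = 0.5 I₀ · cos²(73°) = 0.04274 I₀.
Need I₃/I₀ = 0.0214, so cos²(θ − 78°) = 0.0214 / 0.04274 = 0.5007.
θ − 78° = arccos(√0.5007) = 45.0°, giving θ ≈ 78 + 45.0 = 123.0°.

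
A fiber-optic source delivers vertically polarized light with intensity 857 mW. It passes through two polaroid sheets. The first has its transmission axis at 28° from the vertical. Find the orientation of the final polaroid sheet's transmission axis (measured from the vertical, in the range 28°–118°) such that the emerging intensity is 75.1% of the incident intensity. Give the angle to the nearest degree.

θ ≈ 39°

I₁ = I₀ cos²(28° − 0°) = I₀ cos²(28°) = 0.7796 I₀.
Need I₂/I₀ = 0.751, so cos²(θ − 28°) = 0.751 / 0.7796 = 0.9633.
θ − 28° = arccos(√0.9633) = 11.0°, giving θ ≈ 28 + 11.0 = 39.0°.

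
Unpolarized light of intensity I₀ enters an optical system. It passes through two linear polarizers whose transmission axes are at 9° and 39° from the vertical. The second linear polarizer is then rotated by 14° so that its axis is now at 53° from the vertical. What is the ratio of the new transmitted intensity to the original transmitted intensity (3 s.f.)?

I_new/I_old ≈ 0.690

Before rotation:
Unpolarized light through the first polarizer → I₁ = ½ I₀, now polarized at 9°.
I₂ = I₁ cos²(39° − 9°) = 0.5 I₀ · cos²(30°) = 0.375 I₀.
After rotation:
Unpolarized light through the first polarizer → I₁ = ½ I₀, now polarized at 9°.
I₂ = I₁ cos²(53° − 9°) = 0.5 I₀ · cos²(44°) = 0.2587 I₀.
Ratio = 0.2587 / 0.375 = 0.6899.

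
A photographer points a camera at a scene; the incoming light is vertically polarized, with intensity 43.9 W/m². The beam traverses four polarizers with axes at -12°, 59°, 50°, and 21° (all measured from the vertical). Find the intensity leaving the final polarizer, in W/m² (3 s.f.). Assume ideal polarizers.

I ≈ 3.32 W/m²

By Malus's law, I₁ = 43.9 W/m² · cos²(12°) = 42 W/m².
I₂ = I₁ · cos²(71°) = 42 · 0.106 = 4.452 W/m².
I₃ = I₂ · cos²(9°) = 4.452 · 0.9755 = 4.343 W/m².
I₄ = I₃ · cos²(29°) = 4.343 · 0.765 = 3.322 W/m².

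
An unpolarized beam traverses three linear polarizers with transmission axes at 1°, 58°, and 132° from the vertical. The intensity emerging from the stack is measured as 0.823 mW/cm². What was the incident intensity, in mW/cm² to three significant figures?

I₀ ≈ 73.0 mW/cm²

Unpolarized light through the first polarizer → I₁ = ½ I₀, now polarized at 1°.
I₂ = I₁ cos²(58° − 1°) = 0.5 I₀ · cos²(57°) = 0.1483 I₀.
I₃ = I₂ cos²(132° − 58°) = 0.1483 I₀ · cos²(74°) = 0.01127 I₀.
So 0.823 mW/cm² = 0.01127 I₀, giving I₀ = 0.823/0.01127 = 73.04 mW/cm².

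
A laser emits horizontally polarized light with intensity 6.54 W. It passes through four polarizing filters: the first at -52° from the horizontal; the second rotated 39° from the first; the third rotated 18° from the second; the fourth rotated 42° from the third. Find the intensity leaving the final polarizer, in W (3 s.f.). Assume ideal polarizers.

I ≈ 0.748 W

I₁ = 6.54 W · cos²(52°) = 2.479 W.
I₂ = I₁ · cos²(39°) = 2.479 · 0.604 = 1.497 W.
I₃ = I₂ · cos²(18°) = 1.497 · 0.9045 = 1.354 W.
I₄ = I₃ · cos²(42°) = 1.354 · 0.5523 = 0.7479 W.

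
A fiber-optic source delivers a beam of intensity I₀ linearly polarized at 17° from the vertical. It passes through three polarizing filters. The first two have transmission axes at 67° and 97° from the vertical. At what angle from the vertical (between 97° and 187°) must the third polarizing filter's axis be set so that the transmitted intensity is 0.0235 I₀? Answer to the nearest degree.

I₁ = I₀ cos²(67° − 17°) = I₀ cos²(50°) = 0.4132 I₀.
I₂ = I₁ cos²(97° − 67°) = 0.4132 I₀ · cos²(30°) = 0.3099 I₀.
Need I₃/I₀ = 0.0235, so cos²(θ − 97°) = 0.0235 / 0.3099 = 0.07584.
θ − 97° = arccos(√0.07584) = 74.0°, giving θ ≈ 97 + 74.0 = 171.0°.

θ ≈ 171°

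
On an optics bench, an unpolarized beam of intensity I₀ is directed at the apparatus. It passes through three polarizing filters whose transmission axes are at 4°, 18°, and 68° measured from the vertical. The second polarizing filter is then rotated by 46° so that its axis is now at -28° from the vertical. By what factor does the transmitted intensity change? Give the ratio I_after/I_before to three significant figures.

Before rotation:
Unpolarized light through the first polarizer → I₁ = ½ I₀, now polarized at 4°.
I₂ = I₁ cos²(18° − 4°) = 0.5 I₀ · cos²(14°) = 0.4707 I₀.
I₃ = I₂ cos²(68° − 18°) = 0.4707 I₀ · cos²(50°) = 0.1945 I₀.
After rotation:
Unpolarized light through the first polarizer → I₁ = ½ I₀, now polarized at 4°.
I₂ = I₁ cos²(-28° − 4°) = 0.5 I₀ · cos²(32°) = 0.3596 I₀.
Angle between axes 2 and 3: 84°. I₃ = 0.3596 I₀ · cos²(84°) = 0.003929 I₀.
Ratio = 0.003929 / 0.1945 = 0.0202.

I_new/I_old ≈ 0.0202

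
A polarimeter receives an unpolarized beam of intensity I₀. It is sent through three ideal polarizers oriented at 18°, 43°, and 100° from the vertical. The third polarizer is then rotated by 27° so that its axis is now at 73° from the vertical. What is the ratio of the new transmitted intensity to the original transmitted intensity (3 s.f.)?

I_new/I_old ≈ 2.53

Before rotation:
Unpolarized light through the first polarizer → I₁ = ½ I₀, now polarized at 18°.
I₂ = I₁ cos²(43° − 18°) = 0.5 I₀ · cos²(25°) = 0.4107 I₀.
I₃ = I₂ cos²(100° − 43°) = 0.4107 I₀ · cos²(57°) = 0.1218 I₀.
After rotation:
Unpolarized light through the first polarizer → I₁ = ½ I₀, now polarized at 18°.
I₂ = I₁ cos²(43° − 18°) = 0.5 I₀ · cos²(25°) = 0.4107 I₀.
I₃ = I₂ cos²(73° − 43°) = 0.4107 I₀ · cos²(30°) = 0.308 I₀.
Ratio = 0.308 / 0.1218 = 2.528.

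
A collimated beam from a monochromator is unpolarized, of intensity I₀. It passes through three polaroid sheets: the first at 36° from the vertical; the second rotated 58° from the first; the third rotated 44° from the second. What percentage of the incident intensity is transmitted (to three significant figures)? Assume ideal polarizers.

≈ 7.27%

Unpolarized light through the first polarizer → I₁ = ½ I₀, now polarized at 36°.
I₂ = I₁ cos²(58°) = 0.5 · 0.2808 I₀ = 0.1404 I₀.
I₃ = I₂ cos²(44°) = 0.1404 · 0.5174 I₀ = 0.07265 I₀.
That is 7.265% of the incident intensity.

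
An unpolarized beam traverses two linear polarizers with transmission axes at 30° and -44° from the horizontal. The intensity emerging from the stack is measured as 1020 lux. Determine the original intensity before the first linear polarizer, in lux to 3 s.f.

I₀ ≈ 2.69e4 lux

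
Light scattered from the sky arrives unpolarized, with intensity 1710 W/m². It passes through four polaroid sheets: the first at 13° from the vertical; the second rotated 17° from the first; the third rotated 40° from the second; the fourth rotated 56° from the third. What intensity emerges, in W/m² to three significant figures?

I ≈ 143 W/m²

Unpolarized light through the first polarizer → I₁ = 1710 W/m²/2 = 855 W/m², polarized at 13°.
I₂ = I₁ · cos²(17°) = 855 · 0.9145 = 781.9 W/m².
I₃ = I₂ · cos²(40°) = 781.9 · 0.5868 = 458.8 W/m².
I₄ = I₃ · cos²(56°) = 458.8 · 0.3127 = 143.5 W/m².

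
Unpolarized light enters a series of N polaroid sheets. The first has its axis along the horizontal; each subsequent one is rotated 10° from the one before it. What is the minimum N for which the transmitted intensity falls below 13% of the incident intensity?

First polarizer halves the unpolarized light: factor 1/2.
Each further stage multiplies by cos²(10°) = 0.9698.
After N polarizers: T = 0.5·0.9698^(N−1). Require T < 0.13 ⇒ N−1 > ln(0.13/0.5)/ln(0.9698) = 44.00, so N−1 ≥ 44 and N = 45.
Check: N=45 gives T = 0.13 < 0.13; N=44 gives T = 0.134.

N = 45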